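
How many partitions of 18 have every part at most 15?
p(18, parts ≤ 15) = 381

Use the recurrence p(n, m) = p(n, m−1) + p(n−m, m): either the largest part is < m (count p(n, m−1)) or the largest part is exactly m (remove one copy of m, count p(n−m, m)). With p(0, ·) = 1 this gives p(18, parts ≤ 15) = 381. (By conjugating Young diagrams, this also counts partitions of 18 into at most 15 parts.)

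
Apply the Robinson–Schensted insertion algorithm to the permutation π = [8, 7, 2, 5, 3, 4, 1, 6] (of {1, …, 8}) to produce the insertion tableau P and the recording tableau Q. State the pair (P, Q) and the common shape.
P = [1, 3, 4, 6] / [2] / [5] / [7] / [8];  Q = [1, 4, 6, 8] / [2] / [3] / [5] / [7];  common shape = (4, 1, 1, 1, 1)

Row-insert the values π_1, π_2, … into P one at a time, bumping the leftmost entry strictly greater than the inserted value down to the next row. The recording tableau Q records, in position (i, j), the step at which that cell was added to P.
  Insert 8 (step 1): P = [8];  Q = [1]
  Insert 7 (step 2): P = [7] / [8];  Q = [1] / [2]
  Insert 2 (step 3): P = [2] / [7] / [8];  Q = [1] / [2] / [3]
  Insert 5 (step 4): P = [2, 5] / [7] / [8];  Q = [1, 4] / [2] / [3]
  Insert 3 (step 5): P = [2, 3] / [5] / [7] / [8];  Q = [1, 4] / [2] / [3] / [5]
  Insert 4 (step 6): P = [2, 3, 4] / [5] / [7] / [8];  Q = [1, 4, 6] / [2] / [3] / [5]
  Insert 1 (step 7): P = [1, 3, 4] / [2] / [5] / [7] / [8];  Q = [1, 4, 6] / [2] / [3] / [5] / [7]
  Insert 6 (step 8): P = [1, 3, 4, 6] / [2] / [5] / [7] / [8];  Q = [1, 4, 6, 8] / [2] / [3] / [5] / [7]
Final shape: (4, 1, 1, 1, 1).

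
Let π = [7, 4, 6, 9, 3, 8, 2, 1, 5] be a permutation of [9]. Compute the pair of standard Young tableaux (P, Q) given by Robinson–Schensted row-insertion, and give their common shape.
P = [1, 5, 8] / [2, 6] / [3, 9] / [4] / [7];  Q = [1, 3, 4] / [2, 6] / [5, 9] / [7] / [8];  common shape = (3, 2, 2, 1, 1)

Row-insert the values π_1, π_2, … into P one at a time, bumping the leftmost entry strictly greater than the inserted value down to the next row. The recording tableau Q records, in position (i, j), the step at which that cell was added to P.
  Insert 7 (step 1): P = [7];  Q = [1]
  Insert 4 (step 2): P = [4] / [7];  Q = [1] / [2]
  Insert 6 (step 3): P = [4, 6] / [7];  Q = [1, 3] / [2]
  Insert 9 (step 4): P = [4, 6, 9] / [7];  Q = [1, 3, 4] / [2]
  Insert 3 (step 5): P = [3, 6, 9] / [4] / [7];  Q = [1, 3, 4] / [2] / [5]
  Insert 8 (step 6): P = [3, 6, 8] / [4, 9] / [7];  Q = [1, 3, 4] / [2, 6] / [5]
  Insert 2 (step 7): P = [2, 6, 8] / [3, 9] / [4] / [7];  Q = [1, 3, 4] / [2, 6] / [5] / [7]
  Insert 1 (step 8): P = [1, 6, 8] / [2, 9] / [3] / [4] / [7];  Q = [1, 3, 4] / [2, 6] / [5] / [7] / [8]
  Insert 5 (step 9): P = [1, 5, 8] / [2, 6] / [3, 9] / [4] / [7];  Q = [1, 3, 4] / [2, 6] / [5, 9] / [7] / [8]
Final shape: (3, 2, 2, 1, 1).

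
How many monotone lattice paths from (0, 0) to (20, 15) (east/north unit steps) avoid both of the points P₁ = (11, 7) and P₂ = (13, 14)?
Number of paths = 2323000632

Inclusion–exclusion. Total paths: C(35, 20) = 3247943160. Through P₁: C(18, 11)·C(17, 9) = 773641440. Through P₂: C(27, 13)·C(8, 7) = 160466400. Since P₁ is strictly southwest of P₂, a monotone path through both must visit P₁ then P₂; paths through both = C(18, 11)·C(9, 2)·C(8, 7) = 9165312. Avoid both = 3247943160 − 773641440 − 160466400 + 9165312 = 2323000632.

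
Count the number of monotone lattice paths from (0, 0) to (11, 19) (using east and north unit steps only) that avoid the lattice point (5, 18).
Number of paths = 54391757

Total paths from (0, 0) to (11, 19): C(30, 11) = 54627300. Paths through (5, 18): (paths (0, 0) → (5, 18)) × (paths (5, 18) → (11, 19)) = C(23, 5) · C(7, 6) = 33649 · 7 = 235543. Avoidance count = 54627300 − 235543 = 54391757.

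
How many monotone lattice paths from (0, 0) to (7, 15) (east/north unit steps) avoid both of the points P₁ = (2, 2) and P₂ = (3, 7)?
Number of paths = 77556

Inclusion–exclusion. Total paths: C(22, 7) = 170544. Through P₁: C(4, 2)·C(18, 5) = 51408. Through P₂: C(10, 3)·C(12, 4) = 59400. Since P₁ is strictly southwest of P₂, a monotone path through both must visit P₁ then P₂; paths through both = C(4, 2)·C(6, 1)·C(12, 4) = 17820. Avoid both = 170544 − 51408 − 59400 + 17820 = 77556.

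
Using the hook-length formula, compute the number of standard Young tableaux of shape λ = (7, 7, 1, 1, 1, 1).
# SYT of shape (7, 7, 1, 1, 1, 1) = 556920

Hook-length formula: f^λ = n! / Π hook(c), product over all cells c of the Young diagram. For λ = (7, 7, 1, 1, 1, 1), n = 18 boxes. Hook lengths by row (left-to-right, top-to-bottom): [12, 7, 6, 5, 4, 3, 2]; [11, 6, 5, 4, 3, 2, 1]; [4]; [3]; [2]; [1]. Product of hooks = 11496038400. So f^λ = 18! / 11496038400 = 6402373705728000 / 11496038400 = 556920.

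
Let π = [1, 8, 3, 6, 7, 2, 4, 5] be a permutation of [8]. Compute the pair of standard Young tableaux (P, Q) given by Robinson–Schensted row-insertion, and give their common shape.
P = [1, 2, 4, 5] / [3, 6, 7] / [8];  Q = [1, 2, 4, 5] / [3, 7, 8] / [6];  common shape = (4, 3, 1)

Row-insert the values π_1, π_2, … into P one at a time, bumping the leftmost entry strictly greater than the inserted value down to the next row. The recording tableau Q records, in position (i, j), the step at which that cell was added to P.
  Insert 1 (step 1): P = [1];  Q = [1]
  Insert 8 (step 2): P = [1, 8];  Q = [1, 2]
  Insert 3 (step 3): P = [1, 3] / [8];  Q = [1, 2] / [3]
  Insert 6 (step 4): P = [1, 3, 6] / [8];  Q = [1, 2, 4] / [3]
  Insert 7 (step 5): P = [1, 3, 6, 7] / [8];  Q = [1, 2, 4, 5] / [3]
  Insert 2 (step 6): P = [1, 2, 6, 7] / [3] / [8];  Q = [1, 2, 4, 5] / [3] / [6]
  Insert 4 (step 7): P = [1, 2, 4, 7] / [3, 6] / [8];  Q = [1, 2, 4, 5] / [3, 7] / [6]
  Insert 5 (step 8): P = [1, 2, 4, 5] / [3, 6, 7] / [8];  Q = [1, 2, 4, 5] / [3, 7, 8] / [6]
Final shape: (4, 3, 1).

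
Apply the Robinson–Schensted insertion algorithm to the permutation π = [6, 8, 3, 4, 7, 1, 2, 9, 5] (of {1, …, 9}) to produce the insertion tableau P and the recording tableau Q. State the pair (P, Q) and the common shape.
P = [1, 2, 5, 9] / [3, 4, 7] / [6, 8];  Q = [1, 2, 5, 8] / [3, 4, 9] / [6, 7];  common shape = (4, 3, 2)

Row-insert the values π_1, π_2, … into P one at a time, bumping the leftmost entry strictly greater than the inserted value down to the next row. The recording tableau Q records, in position (i, j), the step at which that cell was added to P.
  Insert 6 (step 1): P = [6];  Q = [1]
  Insert 8 (step 2): P = [6, 8];  Q = [1, 2]
  Insert 3 (step 3): P = [3, 8] / [6];  Q = [1, 2] / [3]
  Insert 4 (step 4): P = [3, 4] / [6, 8];  Q = [1, 2] / [3, 4]
  Insert 7 (step 5): P = [3, 4, 7] / [6, 8];  Q = [1, 2, 5] / [3, 4]
  Insert 1 (step 6): P = [1, 4, 7] / [3, 8] / [6];  Q = [1, 2, 5] / [3, 4] / [6]
  Insert 2 (step 7): P = [1, 2, 7] / [3, 4] / [6, 8];  Q = [1, 2, 5] / [3, 4] / [6, 7]
  Insert 9 (step 8): P = [1, 2, 7, 9] / [3, 4] / [6, 8];  Q = [1, 2, 5, 8] / [3, 4] / [6, 7]
  Insert 5 (step 9): P = [1, 2, 5, 9] / [3, 4, 7] / [6, 8];  Q = [1, 2, 5, 8] / [3, 4, 9] / [6, 7]
Final shape: (4, 3, 2).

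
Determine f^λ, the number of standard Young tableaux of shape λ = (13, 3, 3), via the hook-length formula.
# SYT of shape (13, 3, 3) = 85272

Hook-length formula: f^λ = n! / Π hook(c), product over all cells c of the Young diagram. For λ = (13, 3, 3), n = 19 boxes. Hook lengths by row (left-to-right, top-to-bottom): [15, 14, 13, 10, 9, 8, 7, 6, 5, 4, 3, 2, 1]; [4, 3, 2]; [3, 2, 1]. Product of hooks = 1426553856000. So f^λ = 19! / 1426553856000 = 121645100408832000 / 1426553856000 = 85272.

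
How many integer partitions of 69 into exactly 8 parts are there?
p(69, 8 parts) = 89162

Partitions of n into exactly k parts are in bijection with partitions of n − k into at most k parts (subtract 1 from each part). So p(69, exactly 8) = p(61, parts ≤ 8). Computing via the recurrence p(m, j) = p(m, j−1) + p(m−j, j) gives 89162.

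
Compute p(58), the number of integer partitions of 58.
p(58) = 715220

Compute p(n) via the recurrence p(n, m) = p(n, m−1) + p(n−m, m), where p(n, m) counts partitions of n with all parts ≤ m and p(n) = p(n, n). The base cases are p(0, m) = 1 and p(n, 0) = 0 for n > 0. Filling the table yields p(58) = 715220. (Euler's pentagonal recurrence is an alternative.)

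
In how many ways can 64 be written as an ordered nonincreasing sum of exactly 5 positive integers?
p(64, 5 parts) = 6747

Partitions of n into exactly k parts are in bijection with partitions of n − k into at most k parts (subtract 1 from each part). So p(64, exactly 5) = p(59, parts ≤ 5). Computing via the recurrence p(m, j) = p(m, j−1) + p(m−j, j) gives 6747.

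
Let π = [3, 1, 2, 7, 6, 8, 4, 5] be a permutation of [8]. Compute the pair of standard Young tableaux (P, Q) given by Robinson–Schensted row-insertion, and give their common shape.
P = [1, 2, 4, 5] / [3, 6, 8] / [7];  Q = [1, 3, 4, 6] / [2, 5, 8] / [7];  common shape = (4, 3, 1)

Row-insert the values π_1, π_2, … into P one at a time, bumping the leftmost entry strictly greater than the inserted value down to the next row. The recording tableau Q records, in position (i, j), the step at which that cell was added to P.
  Insert 3 (step 1): P = [3];  Q = [1]
  Insert 1 (step 2): P = [1] / [3];  Q = [1] / [2]
  Insert 2 (step 3): P = [1, 2] / [3];  Q = [1, 3] / [2]
  Insert 7 (step 4): P = [1, 2, 7] / [3];  Q = [1, 3, 4] / [2]
  Insert 6 (step 5): P = [1, 2, 6] / [3, 7];  Q = [1, 3, 4] / [2, 5]
  Insert 8 (step 6): P = [1, 2, 6, 8] / [3, 7];  Q = [1, 3, 4, 6] / [2, 5]
  Insert 4 (step 7): P = [1, 2, 4, 8] / [3, 6] / [7];  Q = [1, 3, 4, 6] / [2, 5] / [7]
  Insert 5 (step 8): P = [1, 2, 4, 5] / [3, 6, 8] / [7];  Q = [1, 3, 4, 6] / [2, 5, 8] / [7]
Final shape: (4, 3, 1).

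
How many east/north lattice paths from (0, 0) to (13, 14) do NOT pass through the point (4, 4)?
Number of paths = 13591840

Total paths from (0, 0) to (13, 14): C(27, 13) = 20058300. Paths through (4, 4): (paths (0, 0) → (4, 4)) × (paths (4, 4) → (13, 14)) = C(8, 4) · C(19, 9) = 70 · 92378 = 6466460. Avoidance count = 20058300 − 6466460 = 13591840.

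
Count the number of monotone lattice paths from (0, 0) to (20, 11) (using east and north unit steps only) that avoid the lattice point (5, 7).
Number of paths = 81602523

Total paths from (0, 0) to (20, 11): C(31, 20) = 84672315. Paths through (5, 7): (paths (0, 0) → (5, 7)) × (paths (5, 7) → (20, 11)) = C(12, 5) · C(19, 15) = 792 · 3876 = 3069792. Avoidance count = 84672315 − 3069792 = 81602523.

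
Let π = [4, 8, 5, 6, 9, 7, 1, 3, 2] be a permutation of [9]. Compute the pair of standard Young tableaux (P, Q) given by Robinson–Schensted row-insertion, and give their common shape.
P = [1, 2, 6, 7] / [3, 5] / [4, 9] / [8];  Q = [1, 2, 4, 5] / [3, 6] / [7, 8] / [9];  common shape = (4, 2, 2, 1)

Row-insert the values π_1, π_2, … into P one at a time, bumping the leftmost entry strictly greater than the inserted value down to the next row. The recording tableau Q records, in position (i, j), the step at which that cell was added to P.
  Insert 4 (step 1): P = [4];  Q = [1]
  Insert 8 (step 2): P = [4, 8];  Q = [1, 2]
  Insert 5 (step 3): P = [4, 5] / [8];  Q = [1, 2] / [3]
  Insert 6 (step 4): P = [4, 5, 6] / [8];  Q = [1, 2, 4] / [3]
  Insert 9 (step 5): P = [4, 5, 6, 9] / [8];  Q = [1, 2, 4, 5] / [3]
  Insert 7 (step 6): P = [4, 5, 6, 7] / [8, 9];  Q = [1, 2, 4, 5] / [3, 6]
  Insert 1 (step 7): P = [1, 5, 6, 7] / [4, 9] / [8];  Q = [1, 2, 4, 5] / [3, 6] / [7]
  Insert 3 (step 8): P = [1, 3, 6, 7] / [4, 5] / [8, 9];  Q = [1, 2, 4, 5] / [3, 6] / [7, 8]
  Insert 2 (step 9): P = [1, 2, 6, 7] / [3, 5] / [4, 9] / [8];  Q = [1, 2, 4, 5] / [3, 6] / [7, 8] / [9]
Final shape: (4, 2, 2, 1).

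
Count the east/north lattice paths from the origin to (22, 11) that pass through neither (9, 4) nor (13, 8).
Number of paths = 104353120

Inclusion–exclusion. Total paths: C(33, 22) = 193536720. Through P₁: C(13, 9)·C(20, 13) = 55426800. Through P₂: C(21, 13)·C(12, 9) = 44767800. Since P₁ is strictly southwest of P₂, a monotone path through both must visit P₁ then P₂; paths through both = C(13, 9)·C(8, 4)·C(12, 9) = 11011000. Avoid both = 193536720 − 55426800 − 44767800 + 11011000 = 104353120.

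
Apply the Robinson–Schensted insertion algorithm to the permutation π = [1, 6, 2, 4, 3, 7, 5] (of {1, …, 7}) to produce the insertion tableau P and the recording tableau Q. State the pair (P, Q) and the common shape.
P = [1, 2, 3, 5] / [4, 7] / [6];  Q = [1, 2, 4, 6] / [3, 7] / [5];  common shape = (4, 2, 1)

Row-insert the values π_1, π_2, … into P one at a time, bumping the leftmost entry strictly greater than the inserted value down to the next row. The recording tableau Q records, in position (i, j), the step at which that cell was added to P.
  Insert 1 (step 1): P = [1];  Q = [1]
  Insert 6 (step 2): P = [1, 6];  Q = [1, 2]
  Insert 2 (step 3): P = [1, 2] / [6];  Q = [1, 2] / [3]
  Insert 4 (step 4): P = [1, 2, 4] / [6];  Q = [1, 2, 4] / [3]
  Insert 3 (step 5): P = [1, 2, 3] / [4] / [6];  Q = [1, 2, 4] / [3] / [5]
  Insert 7 (step 6): P = [1, 2, 3, 7] / [4] / [6];  Q = [1, 2, 4, 6] / [3] / [5]
  Insert 5 (step 7): P = [1, 2, 3, 5] / [4, 7] / [6];  Q = [1, 2, 4, 6] / [3, 7] / [5]
Final shape: (4, 2, 1).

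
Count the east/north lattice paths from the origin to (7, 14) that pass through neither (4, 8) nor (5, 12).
Number of paths = 52422

Inclusion–exclusion. Total paths: C(21, 7) = 116280. Through P₁: C(12, 4)·C(9, 3) = 41580. Through P₂: C(17, 5)·C(4, 2) = 37128. Since P₁ is strictly southwest of P₂, a monotone path through both must visit P₁ then P₂; paths through both = C(12, 4)·C(5, 1)·C(4, 2) = 14850. Avoid both = 116280 − 41580 − 37128 + 14850 = 52422.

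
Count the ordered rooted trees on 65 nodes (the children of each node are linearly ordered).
C_64 = 368479169875816659479009042713546950

These ordered rooted trees are counted by the Catalan number C_n = (1/(n + 1)) · C(2n, n). For n = 64: C_64 = (1/65) · C(128, 64) = 23951146041928082866135587776380551750/65 = 368479169875816659479009042713546950.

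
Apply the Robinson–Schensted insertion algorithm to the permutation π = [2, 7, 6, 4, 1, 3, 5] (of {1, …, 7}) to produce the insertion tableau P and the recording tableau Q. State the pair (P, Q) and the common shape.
P = [1, 3, 5] / [2, 4] / [6] / [7];  Q = [1, 2, 7] / [3, 6] / [4] / [5];  common shape = (3, 2, 1, 1)

Row-insert the values π_1, π_2, … into P one at a time, bumping the leftmost entry strictly greater than the inserted value down to the next row. The recording tableau Q records, in position (i, j), the step at which that cell was added to P.
  Insert 2 (step 1): P = [2];  Q = [1]
  Insert 7 (step 2): P = [2, 7];  Q = [1, 2]
  Insert 6 (step 3): P = [2, 6] / [7];  Q = [1, 2] / [3]
  Insert 4 (step 4): P = [2, 4] / [6] / [7];  Q = [1, 2] / [3] / [4]
  Insert 1 (step 5): P = [1, 4] / [2] / [6] / [7];  Q = [1, 2] / [3] / [4] / [5]
  Insert 3 (step 6): P = [1, 3] / [2, 4] / [6] / [7];  Q = [1, 2] / [3, 6] / [4] / [5]
  Insert 5 (step 7): P = [1, 3, 5] / [2, 4] / [6] / [7];  Q = [1, 2, 7] / [3, 6] / [4] / [5]
Final shape: (3, 2, 1, 1).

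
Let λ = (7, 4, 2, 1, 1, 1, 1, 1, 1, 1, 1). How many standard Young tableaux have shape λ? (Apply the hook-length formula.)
# SYT of shape (7, 4, 2, 1, 1, 1, 1, 1, 1, 1, 1) = 49771260

Hook-length formula: f^λ = n! / Π hook(c), product over all cells c of the Young diagram. For λ = (7, 4, 2, 1, 1, 1, 1, 1, 1, 1, 1), n = 21 boxes. Hook lengths by row (left-to-right, top-to-bottom): [17, 8, 6, 5, 3, 2, 1]; [13, 4, 2, 1]; [10, 1]; [8]; [7]; [6]; [5]; [4]; [3]; [2]; [1]. Product of hooks = 1026514944000. So f^λ = 21! / 1026514944000 = 51090942171709440000 / 1026514944000 = 49771260.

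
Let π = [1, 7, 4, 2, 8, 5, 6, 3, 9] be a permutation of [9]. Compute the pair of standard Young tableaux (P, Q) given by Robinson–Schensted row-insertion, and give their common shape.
P = [1, 2, 3, 6, 9] / [4, 5] / [7, 8];  Q = [1, 2, 5, 7, 9] / [3, 6] / [4, 8];  common shape = (5, 2, 2)

Row-insert the values π_1, π_2, … into P one at a time, bumping the leftmost entry strictly greater than the inserted value down to the next row. The recording tableau Q records, in position (i, j), the step at which that cell was added to P.
  Insert 1 (step 1): P = [1];  Q = [1]
  Insert 7 (step 2): P = [1, 7];  Q = [1, 2]
  Insert 4 (step 3): P = [1, 4] / [7];  Q = [1, 2] / [3]
  Insert 2 (step 4): P = [1, 2] / [4] / [7];  Q = [1, 2] / [3] / [4]
  Insert 8 (step 5): P = [1, 2, 8] / [4] / [7];  Q = [1, 2, 5] / [3] / [4]
  Insert 5 (step 6): P = [1, 2, 5] / [4, 8] / [7];  Q = [1, 2, 5] / [3, 6] / [4]
  Insert 6 (step 7): P = [1, 2, 5, 6] / [4, 8] / [7];  Q = [1, 2, 5, 7] / [3, 6] / [4]
  Insert 3 (step 8): P = [1, 2, 3, 6] / [4, 5] / [7, 8];  Q = [1, 2, 5, 7] / [3, 6] / [4, 8]
  Insert 9 (step 9): P = [1, 2, 3, 6, 9] / [4, 5] / [7, 8];  Q = [1, 2, 5, 7, 9] / [3, 6] / [4, 8]
Final shape: (5, 2, 2).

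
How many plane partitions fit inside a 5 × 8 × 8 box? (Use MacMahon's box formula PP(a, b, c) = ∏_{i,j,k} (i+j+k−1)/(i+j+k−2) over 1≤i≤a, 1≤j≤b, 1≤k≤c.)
PP(5, 8, 8) = 3940599631842016

Evaluate the triple product over i = 1..5, j = 1..8, k = 1..8. The factors are (2/1) · (3/2) · (4/3) · (5/4) · (6/5) · (7/6) · (8/7) · (9/8) · … (320 factors total). The numerators and denominators telescope so the product is an integer; carrying out the multiplication exactly gives PP(5, 8, 8) = 3940599631842016.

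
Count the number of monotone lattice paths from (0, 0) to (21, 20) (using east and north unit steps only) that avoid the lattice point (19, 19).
Number of paths = 163093145820

Total paths from (0, 0) to (21, 20): C(41, 21) = 269128937220. Paths through (19, 19): (paths (0, 0) → (19, 19)) × (paths (19, 19) → (21, 20)) = C(38, 19) · C(3, 2) = 35345263800 · 3 = 106035791400. Avoidance count = 269128937220 − 106035791400 = 163093145820.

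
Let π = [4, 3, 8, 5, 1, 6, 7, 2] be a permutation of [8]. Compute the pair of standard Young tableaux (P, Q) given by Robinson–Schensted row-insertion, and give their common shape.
P = [1, 2, 6, 7] / [3, 5] / [4, 8];  Q = [1, 3, 6, 7] / [2, 4] / [5, 8];  common shape = (4, 2, 2)

Row-insert the values π_1, π_2, … into P one at a time, bumping the leftmost entry strictly greater than the inserted value down to the next row. The recording tableau Q records, in position (i, j), the step at which that cell was added to P.
  Insert 4 (step 1): P = [4];  Q = [1]
  Insert 3 (step 2): P = [3] / [4];  Q = [1] / [2]
  Insert 8 (step 3): P = [3, 8] / [4];  Q = [1, 3] / [2]
  Insert 5 (step 4): P = [3, 5] / [4, 8];  Q = [1, 3] / [2, 4]
  Insert 1 (step 5): P = [1, 5] / [3, 8] / [4];  Q = [1, 3] / [2, 4] / [5]
  Insert 6 (step 6): P = [1, 5, 6] / [3, 8] / [4];  Q = [1, 3, 6] / [2, 4] / [5]
  Insert 7 (step 7): P = [1, 5, 6, 7] / [3, 8] / [4];  Q = [1, 3, 6, 7] / [2, 4] / [5]
  Insert 2 (step 8): P = [1, 2, 6, 7] / [3, 5] / [4, 8];  Q = [1, 3, 6, 7] / [2, 4] / [5, 8]
Final shape: (4, 2, 2).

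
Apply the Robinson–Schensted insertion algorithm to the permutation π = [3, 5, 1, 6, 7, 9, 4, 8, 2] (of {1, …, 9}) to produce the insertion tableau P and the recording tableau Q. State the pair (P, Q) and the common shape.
P = [1, 2, 6, 7, 8] / [3, 4, 9] / [5];  Q = [1, 2, 4, 5, 6] / [3, 7, 8] / [9];  common shape = (5, 3, 1)

Row-insert the values π_1, π_2, … into P one at a time, bumping the leftmost entry strictly greater than the inserted value down to the next row. The recording tableau Q records, in position (i, j), the step at which that cell was added to P.
  Insert 3 (step 1): P = [3];  Q = [1]
  Insert 5 (step 2): P = [3, 5];  Q = [1, 2]
  Insert 1 (step 3): P = [1, 5] / [3];  Q = [1, 2] / [3]
  Insert 6 (step 4): P = [1, 5, 6] / [3];  Q = [1, 2, 4] / [3]
  Insert 7 (step 5): P = [1, 5, 6, 7] / [3];  Q = [1, 2, 4, 5] / [3]
  Insert 9 (step 6): P = [1, 5, 6, 7, 9] / [3];  Q = [1, 2, 4, 5, 6] / [3]
  Insert 4 (step 7): P = [1, 4, 6, 7, 9] / [3, 5];  Q = [1, 2, 4, 5, 6] / [3, 7]
  Insert 8 (step 8): P = [1, 4, 6, 7, 8] / [3, 5, 9];  Q = [1, 2, 4, 5, 6] / [3, 7, 8]
  Insert 2 (step 9): P = [1, 2, 6, 7, 8] / [3, 4, 9] / [5];  Q = [1, 2, 4, 5, 6] / [3, 7, 8] / [9]
Final shape: (5, 3, 1).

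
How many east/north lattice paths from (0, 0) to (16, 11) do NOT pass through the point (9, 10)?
Number of paths = 12298871

Total paths from (0, 0) to (16, 11): C(27, 16) = 13037895. Paths through (9, 10): (paths (0, 0) → (9, 10)) × (paths (9, 10) → (16, 11)) = C(19, 9) · C(8, 7) = 92378 · 8 = 739024. Avoidance count = 13037895 − 739024 = 12298871.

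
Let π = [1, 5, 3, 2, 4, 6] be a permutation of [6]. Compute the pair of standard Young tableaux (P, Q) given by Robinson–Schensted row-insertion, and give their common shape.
P = [1, 2, 4, 6] / [3] / [5];  Q = [1, 2, 5, 6] / [3] / [4];  common shape = (4, 1, 1)

Row-insert the values π_1, π_2, … into P one at a time, bumping the leftmost entry strictly greater than the inserted value down to the next row. The recording tableau Q records, in position (i, j), the step at which that cell was added to P.
  Insert 1 (step 1): P = [1];  Q = [1]
  Insert 5 (step 2): P = [1, 5];  Q = [1, 2]
  Insert 3 (step 3): P = [1, 3] / [5];  Q = [1, 2] / [3]
  Insert 2 (step 4): P = [1, 2] / [3] / [5];  Q = [1, 2] / [3] / [4]
  Insert 4 (step 5): P = [1, 2, 4] / [3] / [5];  Q = [1, 2, 5] / [3] / [4]
  Insert 6 (step 6): P = [1, 2, 4, 6] / [3] / [5];  Q = [1, 2, 5, 6] / [3] / [4]
Final shape: (4, 1, 1).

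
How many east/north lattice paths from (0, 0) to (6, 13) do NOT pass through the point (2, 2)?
Number of paths = 18942

Total paths from (0, 0) to (6, 13): C(19, 6) = 27132. Paths through (2, 2): (paths (0, 0) → (2, 2)) × (paths (2, 2) → (6, 13)) = C(4, 2) · C(15, 4) = 6 · 1365 = 8190. Avoidance count = 27132 − 8190 = 18942.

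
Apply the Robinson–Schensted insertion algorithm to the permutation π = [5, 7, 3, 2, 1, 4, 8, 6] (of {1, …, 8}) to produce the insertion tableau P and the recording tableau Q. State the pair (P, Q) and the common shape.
P = [1, 4, 6] / [2, 7, 8] / [3] / [5];  Q = [1, 2, 7] / [3, 6, 8] / [4] / [5];  common shape = (3, 3, 1, 1)

Row-insert the values π_1, π_2, … into P one at a time, bumping the leftmost entry strictly greater than the inserted value down to the next row. The recording tableau Q records, in position (i, j), the step at which that cell was added to P.
  Insert 5 (step 1): P = [5];  Q = [1]
  Insert 7 (step 2): P = [5, 7];  Q = [1, 2]
  Insert 3 (step 3): P = [3, 7] / [5];  Q = [1, 2] / [3]
  Insert 2 (step 4): P = [2, 7] / [3] / [5];  Q = [1, 2] / [3] / [4]
  Insert 1 (step 5): P = [1, 7] / [2] / [3] / [5];  Q = [1, 2] / [3] / [4] / [5]
  Insert 4 (step 6): P = [1, 4] / [2, 7] / [3] / [5];  Q = [1, 2] / [3, 6] / [4] / [5]
  Insert 8 (step 7): P = [1, 4, 8] / [2, 7] / [3] / [5];  Q = [1, 2, 7] / [3, 6] / [4] / [5]
  Insert 6 (step 8): P = [1, 4, 6] / [2, 7, 8] / [3] / [5];  Q = [1, 2, 7] / [3, 6, 8] / [4] / [5]
Final shape: (3, 3, 1, 1).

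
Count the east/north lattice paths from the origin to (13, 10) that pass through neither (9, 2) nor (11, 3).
Number of paths = 1109677

Inclusion–exclusion. Total paths: C(23, 13) = 1144066. Through P₁: C(11, 9)·C(12, 4) = 27225. Through P₂: C(14, 11)·C(9, 2) = 13104. Since P₁ is strictly southwest of P₂, a monotone path through both must visit P₁ then P₂; paths through both = C(11, 9)·C(3, 2)·C(9, 2) = 5940. Avoid both = 1144066 − 27225 − 13104 + 5940 = 1109677.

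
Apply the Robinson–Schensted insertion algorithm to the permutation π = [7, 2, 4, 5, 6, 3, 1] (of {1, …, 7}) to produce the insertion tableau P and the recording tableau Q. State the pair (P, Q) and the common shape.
P = [1, 3, 5, 6] / [2] / [4] / [7];  Q = [1, 3, 4, 5] / [2] / [6] / [7];  common shape = (4, 1, 1, 1)

Row-insert the values π_1, π_2, … into P one at a time, bumping the leftmost entry strictly greater than the inserted value down to the next row. The recording tableau Q records, in position (i, j), the step at which that cell was added to P.
  Insert 7 (step 1): P = [7];  Q = [1]
  Insert 2 (step 2): P = [2] / [7];  Q = [1] / [2]
  Insert 4 (step 3): P = [2, 4] / [7];  Q = [1, 3] / [2]
  Insert 5 (step 4): P = [2, 4, 5] / [7];  Q = [1, 3, 4] / [2]
  Insert 6 (step 5): P = [2, 4, 5, 6] / [7];  Q = [1, 3, 4, 5] / [2]
  Insert 3 (step 6): P = [2, 3, 5, 6] / [4] / [7];  Q = [1, 3, 4, 5] / [2] / [6]
  Insert 1 (step 7): P = [1, 3, 5, 6] / [2] / [4] / [7];  Q = [1, 3, 4, 5] / [2] / [6] / [7]
Final shape: (4, 1, 1, 1).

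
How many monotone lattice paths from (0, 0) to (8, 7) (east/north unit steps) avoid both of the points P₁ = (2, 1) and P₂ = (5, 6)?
Number of paths = 2487

Inclusion–exclusion. Total paths: C(15, 8) = 6435. Through P₁: C(3, 2)·C(12, 6) = 2772. Through P₂: C(11, 5)·C(4, 3) = 1848. Since P₁ is strictly southwest of P₂, a monotone path through both must visit P₁ then P₂; paths through both = C(3, 2)·C(8, 3)·C(4, 3) = 672. Avoid both = 6435 − 2772 − 1848 + 672 = 2487.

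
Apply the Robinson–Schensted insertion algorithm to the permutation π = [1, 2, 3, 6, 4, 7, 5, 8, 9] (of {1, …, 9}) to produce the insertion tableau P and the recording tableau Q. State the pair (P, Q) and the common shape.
P = [1, 2, 3, 4, 5, 8, 9] / [6, 7];  Q = [1, 2, 3, 4, 6, 8, 9] / [5, 7];  common shape = (7, 2)

Row-insert the values π_1, π_2, … into P one at a time, bumping the leftmost entry strictly greater than the inserted value down to the next row. The recording tableau Q records, in position (i, j), the step at which that cell was added to P.
  Insert 1 (step 1): P = [1];  Q = [1]
  Insert 2 (step 2): P = [1, 2];  Q = [1, 2]
  Insert 3 (step 3): P = [1, 2, 3];  Q = [1, 2, 3]
  Insert 6 (step 4): P = [1, 2, 3, 6];  Q = [1, 2, 3, 4]
  Insert 4 (step 5): P = [1, 2, 3, 4] / [6];  Q = [1, 2, 3, 4] / [5]
  Insert 7 (step 6): P = [1, 2, 3, 4, 7] / [6];  Q = [1, 2, 3, 4, 6] / [5]
  Insert 5 (step 7): P = [1, 2, 3, 4, 5] / [6, 7];  Q = [1, 2, 3, 4, 6] / [5, 7]
  Insert 8 (step 8): P = [1, 2, 3, 4, 5, 8] / [6, 7];  Q = [1, 2, 3, 4, 6, 8] / [5, 7]
  Insert 9 (step 9): P = [1, 2, 3, 4, 5, 8, 9] / [6, 7];  Q = [1, 2, 3, 4, 6, 8, 9] / [5, 7]
Final shape: (7, 2).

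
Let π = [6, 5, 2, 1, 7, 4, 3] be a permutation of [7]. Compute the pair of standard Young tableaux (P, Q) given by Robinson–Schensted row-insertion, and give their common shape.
P = [1, 3] / [2, 4] / [5, 7] / [6];  Q = [1, 5] / [2, 6] / [3, 7] / [4];  common shape = (2, 2, 2, 1)

Row-insert the values π_1, π_2, … into P one at a time, bumping the leftmost entry strictly greater than the inserted value down to the next row. The recording tableau Q records, in position (i, j), the step at which that cell was added to P.
  Insert 6 (step 1): P = [6];  Q = [1]
  Insert 5 (step 2): P = [5] / [6];  Q = [1] / [2]
  Insert 2 (step 3): P = [2] / [5] / [6];  Q = [1] / [2] / [3]
  Insert 1 (step 4): P = [1] / [2] / [5] / [6];  Q = [1] / [2] / [3] / [4]
  Insert 7 (step 5): P = [1, 7] / [2] / [5] / [6];  Q = [1, 5] / [2] / [3] / [4]
  Insert 4 (step 6): P = [1, 4] / [2, 7] / [5] / [6];  Q = [1, 5] / [2, 6] / [3] / [4]
  Insert 3 (step 7): P = [1, 3] / [2, 4] / [5, 7] / [6];  Q = [1, 5] / [2, 6] / [3, 7] / [4]
Final shape: (2, 2, 2, 1).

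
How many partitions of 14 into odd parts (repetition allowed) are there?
p_odd(14) = 22

Partitions of 14 using only odd parts 1, 3, 5, …: 13+1, 11+3, 11+1+1+1, 9+5, 9+3+1+1, 9+1+1+1+1+1, 7+7, 7+5+1+1, 7+3+3+1, 7+3+1+1+1+1, 7+1+1+1+1+1+1+1, 5+5+3+1, 5+5+1+1+1+1, 5+3+3+3, 5+3+3+1+1+1, 5+3+1+1+1+1+1+1, 5+1+1+1+1+1+1+1+1+1, 3+3+3+3+1+1, 3+3+3+1+1+1+1+1, 3+3+1+1+1+1+1+1+1+1, 3+1+1+1+1+1+1+1+1+1+1+1, 1+1+1+1+1+1+1+1+1+1+1+1+1+1. There are 22. (Euler: this equals q(14), the number of distinct-part partitions.)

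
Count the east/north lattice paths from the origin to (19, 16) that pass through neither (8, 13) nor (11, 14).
Number of paths = 3821903790

Inclusion–exclusion. Total paths: C(35, 19) = 4059928950. Through P₁: C(21, 8)·C(14, 11) = 74070360. Through P₂: C(25, 11)·C(10, 8) = 200583000. Since P₁ is strictly southwest of P₂, a monotone path through both must visit P₁ then P₂; paths through both = C(21, 8)·C(4, 3)·C(10, 8) = 36628200. Avoid both = 4059928950 − 74070360 − 200583000 + 36628200 = 3821903790.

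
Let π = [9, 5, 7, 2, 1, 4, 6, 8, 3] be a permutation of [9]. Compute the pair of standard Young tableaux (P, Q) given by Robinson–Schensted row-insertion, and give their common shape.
P = [1, 3, 6, 8] / [2, 4] / [5, 7] / [9];  Q = [1, 3, 7, 8] / [2, 6] / [4, 9] / [5];  common shape = (4, 2, 2, 1)

Row-insert the values π_1, π_2, … into P one at a time, bumping the leftmost entry strictly greater than the inserted value down to the next row. The recording tableau Q records, in position (i, j), the step at which that cell was added to P.
  Insert 9 (step 1): P = [9];  Q = [1]
  Insert 5 (step 2): P = [5] / [9];  Q = [1] / [2]
  Insert 7 (step 3): P = [5, 7] / [9];  Q = [1, 3] / [2]
  Insert 2 (step 4): P = [2, 7] / [5] / [9];  Q = [1, 3] / [2] / [4]
  Insert 1 (step 5): P = [1, 7] / [2] / [5] / [9];  Q = [1, 3] / [2] / [4] / [5]
  Insert 4 (step 6): P = [1, 4] / [2, 7] / [5] / [9];  Q = [1, 3] / [2, 6] / [4] / [5]
  Insert 6 (step 7): P = [1, 4, 6] / [2, 7] / [5] / [9];  Q = [1, 3, 7] / [2, 6] / [4] / [5]
  Insert 8 (step 8): P = [1, 4, 6, 8] / [2, 7] / [5] / [9];  Q = [1, 3, 7, 8] / [2, 6] / [4] / [5]
  Insert 3 (step 9): P = [1, 3, 6, 8] / [2, 4] / [5, 7] / [9];  Q = [1, 3, 7, 8] / [2, 6] / [4, 9] / [5]
Final shape: (4, 2, 2, 1).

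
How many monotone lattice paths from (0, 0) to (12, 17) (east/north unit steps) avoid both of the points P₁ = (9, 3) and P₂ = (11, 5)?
Number of paths = 51706711

Inclusion–exclusion. Total paths: C(29, 12) = 51895935. Through P₁: C(12, 9)·C(17, 3) = 149600. Through P₂: C(16, 11)·C(13, 1) = 56784. Since P₁ is strictly southwest of P₂, a monotone path through both must visit P₁ then P₂; paths through both = C(12, 9)·C(4, 2)·C(13, 1) = 17160. Avoid both = 51895935 − 149600 − 56784 + 17160 = 51706711.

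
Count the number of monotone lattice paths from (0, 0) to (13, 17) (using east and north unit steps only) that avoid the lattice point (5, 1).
Number of paths = 115347024

Total paths from (0, 0) to (13, 17): C(30, 13) = 119759850. Paths through (5, 1): (paths (0, 0) → (5, 1)) × (paths (5, 1) → (13, 17)) = C(6, 5) · C(24, 8) = 6 · 735471 = 4412826. Avoidance count = 119759850 − 4412826 = 115347024.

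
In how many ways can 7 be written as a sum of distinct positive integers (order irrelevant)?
q(7) = 5

List partitions of 7 into distinct parts: 7, 6+1, 5+2, 4+3, 4+2+1. There are q(7) = 5. (Euler: this equals the number of odd-part partitions of 7.)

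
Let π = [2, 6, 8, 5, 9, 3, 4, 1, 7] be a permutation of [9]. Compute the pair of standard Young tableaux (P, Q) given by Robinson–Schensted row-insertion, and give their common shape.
P = [1, 3, 4, 7] / [2, 8, 9] / [5] / [6];  Q = [1, 2, 3, 5] / [4, 7, 9] / [6] / [8];  common shape = (4, 3, 1, 1)

Row-insert the values π_1, π_2, … into P one at a time, bumping the leftmost entry strictly greater than the inserted value down to the next row. The recording tableau Q records, in position (i, j), the step at which that cell was added to P.
  Insert 2 (step 1): P = [2];  Q = [1]
  Insert 6 (step 2): P = [2, 6];  Q = [1, 2]
  Insert 8 (step 3): P = [2, 6, 8];  Q = [1, 2, 3]
  Insert 5 (step 4): P = [2, 5, 8] / [6];  Q = [1, 2, 3] / [4]
  Insert 9 (step 5): P = [2, 5, 8, 9] / [6];  Q = [1, 2, 3, 5] / [4]
  Insert 3 (step 6): P = [2, 3, 8, 9] / [5] / [6];  Q = [1, 2, 3, 5] / [4] / [6]
  Insert 4 (step 7): P = [2, 3, 4, 9] / [5, 8] / [6];  Q = [1, 2, 3, 5] / [4, 7] / [6]
  Insert 1 (step 8): P = [1, 3, 4, 9] / [2, 8] / [5] / [6];  Q = [1, 2, 3, 5] / [4, 7] / [6] / [8]
  Insert 7 (step 9): P = [1, 3, 4, 7] / [2, 8, 9] / [5] / [6];  Q = [1, 2, 3, 5] / [4, 7, 9] / [6] / [8]
Final shape: (4, 3, 1, 1).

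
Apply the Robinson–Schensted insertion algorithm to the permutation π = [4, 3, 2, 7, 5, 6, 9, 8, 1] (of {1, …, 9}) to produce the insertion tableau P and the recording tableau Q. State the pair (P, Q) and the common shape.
P = [1, 5, 6, 8] / [2, 7, 9] / [3] / [4];  Q = [1, 4, 6, 7] / [2, 5, 8] / [3] / [9];  common shape = (4, 3, 1, 1)

Row-insert the values π_1, π_2, … into P one at a time, bumping the leftmost entry strictly greater than the inserted value down to the next row. The recording tableau Q records, in position (i, j), the step at which that cell was added to P.
  Insert 4 (step 1): P = [4];  Q = [1]
  Insert 3 (step 2): P = [3] / [4];  Q = [1] / [2]
  Insert 2 (step 3): P = [2] / [3] / [4];  Q = [1] / [2] / [3]
  Insert 7 (step 4): P = [2, 7] / [3] / [4];  Q = [1, 4] / [2] / [3]
  Insert 5 (step 5): P = [2, 5] / [3, 7] / [4];  Q = [1, 4] / [2, 5] / [3]
  Insert 6 (step 6): P = [2, 5, 6] / [3, 7] / [4];  Q = [1, 4, 6] / [2, 5] / [3]
  Insert 9 (step 7): P = [2, 5, 6, 9] / [3, 7] / [4];  Q = [1, 4, 6, 7] / [2, 5] / [3]
  Insert 8 (step 8): P = [2, 5, 6, 8] / [3, 7, 9] / [4];  Q = [1, 4, 6, 7] / [2, 5, 8] / [3]
  Insert 1 (step 9): P = [1, 5, 6, 8] / [2, 7, 9] / [3] / [4];  Q = [1, 4, 6, 7] / [2, 5, 8] / [3] / [9]
Final shape: (4, 3, 1, 1).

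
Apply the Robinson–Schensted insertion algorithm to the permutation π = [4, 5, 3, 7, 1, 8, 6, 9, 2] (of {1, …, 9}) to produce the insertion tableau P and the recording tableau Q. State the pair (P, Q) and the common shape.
P = [1, 2, 6, 8, 9] / [3, 5] / [4, 7];  Q = [1, 2, 4, 6, 8] / [3, 7] / [5, 9];  common shape = (5, 2, 2)

Row-insert the values π_1, π_2, … into P one at a time, bumping the leftmost entry strictly greater than the inserted value down to the next row. The recording tableau Q records, in position (i, j), the step at which that cell was added to P.
  Insert 4 (step 1): P = [4];  Q = [1]
  Insert 5 (step 2): P = [4, 5];  Q = [1, 2]
  Insert 3 (step 3): P = [3, 5] / [4];  Q = [1, 2] / [3]
  Insert 7 (step 4): P = [3, 5, 7] / [4];  Q = [1, 2, 4] / [3]
  Insert 1 (step 5): P = [1, 5, 7] / [3] / [4];  Q = [1, 2, 4] / [3] / [5]
  Insert 8 (step 6): P = [1, 5, 7, 8] / [3] / [4];  Q = [1, 2, 4, 6] / [3] / [5]
  Insert 6 (step 7): P = [1, 5, 6, 8] / [3, 7] / [4];  Q = [1, 2, 4, 6] / [3, 7] / [5]
  Insert 9 (step 8): P = [1, 5, 6, 8, 9] / [3, 7] / [4];  Q = [1, 2, 4, 6, 8] / [3, 7] / [5]
  Insert 2 (step 9): P = [1, 2, 6, 8, 9] / [3, 5] / [4, 7];  Q = [1, 2, 4, 6, 8] / [3, 7] / [5, 9]
Final shape: (5, 2, 2).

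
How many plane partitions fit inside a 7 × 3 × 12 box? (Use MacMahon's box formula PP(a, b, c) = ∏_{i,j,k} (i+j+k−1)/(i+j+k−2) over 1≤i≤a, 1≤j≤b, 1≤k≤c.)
PP(7, 3, 12) = 1577078895600

Evaluate the triple product over i = 1..7, j = 1..3, k = 1..12. The factors are (2/1) · (3/2) · (4/3) · (5/4) · (6/5) · (7/6) · (8/7) · (9/8) · … (252 factors total). The numerators and denominators telescope so the product is an integer; carrying out the multiplication exactly gives PP(7, 3, 12) = 1577078895600.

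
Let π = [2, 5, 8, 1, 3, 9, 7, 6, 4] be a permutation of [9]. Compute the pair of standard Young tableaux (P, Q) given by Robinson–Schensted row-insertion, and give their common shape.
P = [1, 3, 4, 9] / [2, 5, 6] / [7] / [8];  Q = [1, 2, 3, 6] / [4, 5, 7] / [8] / [9];  common shape = (4, 3, 1, 1)

Row-insert the values π_1, π_2, … into P one at a time, bumping the leftmost entry strictly greater than the inserted value down to the next row. The recording tableau Q records, in position (i, j), the step at which that cell was added to P.
  Insert 2 (step 1): P = [2];  Q = [1]
  Insert 5 (step 2): P = [2, 5];  Q = [1, 2]
  Insert 8 (step 3): P = [2, 5, 8];  Q = [1, 2, 3]
  Insert 1 (step 4): P = [1, 5, 8] / [2];  Q = [1, 2, 3] / [4]
  Insert 3 (step 5): P = [1, 3, 8] / [2, 5];  Q = [1, 2, 3] / [4, 5]
  Insert 9 (step 6): P = [1, 3, 8, 9] / [2, 5];  Q = [1, 2, 3, 6] / [4, 5]
  Insert 7 (step 7): P = [1, 3, 7, 9] / [2, 5, 8];  Q = [1, 2, 3, 6] / [4, 5, 7]
  Insert 6 (step 8): P = [1, 3, 6, 9] / [2, 5, 7] / [8];  Q = [1, 2, 3, 6] / [4, 5, 7] / [8]
  Insert 4 (step 9): P = [1, 3, 4, 9] / [2, 5, 6] / [7] / [8];  Q = [1, 2, 3, 6] / [4, 5, 7] / [8] / [9]
Final shape: (4, 3, 1, 1).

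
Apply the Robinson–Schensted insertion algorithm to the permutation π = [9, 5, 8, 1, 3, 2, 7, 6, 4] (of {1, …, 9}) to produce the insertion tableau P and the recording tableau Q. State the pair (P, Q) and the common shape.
P = [1, 2, 4] / [3, 6] / [5, 7] / [8] / [9];  Q = [1, 3, 7] / [2, 5] / [4, 8] / [6] / [9];  common shape = (3, 2, 2, 1, 1)

Row-insert the values π_1, π_2, … into P one at a time, bumping the leftmost entry strictly greater than the inserted value down to the next row. The recording tableau Q records, in position (i, j), the step at which that cell was added to P.
  Insert 9 (step 1): P = [9];  Q = [1]
  Insert 5 (step 2): P = [5] / [9];  Q = [1] / [2]
  Insert 8 (step 3): P = [5, 8] / [9];  Q = [1, 3] / [2]
  Insert 1 (step 4): P = [1, 8] / [5] / [9];  Q = [1, 3] / [2] / [4]
  Insert 3 (step 5): P = [1, 3] / [5, 8] / [9];  Q = [1, 3] / [2, 5] / [4]
  Insert 2 (step 6): P = [1, 2] / [3, 8] / [5] / [9];  Q = [1, 3] / [2, 5] / [4] / [6]
  Insert 7 (step 7): P = [1, 2, 7] / [3, 8] / [5] / [9];  Q = [1, 3, 7] / [2, 5] / [4] / [6]
  Insert 6 (step 8): P = [1, 2, 6] / [3, 7] / [5, 8] / [9];  Q = [1, 3, 7] / [2, 5] / [4, 8] / [6]
  Insert 4 (step 9): P = [1, 2, 4] / [3, 6] / [5, 7] / [8] / [9];  Q = [1, 3, 7] / [2, 5] / [4, 8] / [6] / [9]
Final shape: (3, 2, 2, 1, 1).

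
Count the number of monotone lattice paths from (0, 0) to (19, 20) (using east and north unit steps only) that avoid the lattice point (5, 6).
Number of paths = 50389395210

Total paths from (0, 0) to (19, 20): C(39, 19) = 68923264410. Paths through (5, 6): (paths (0, 0) → (5, 6)) × (paths (5, 6) → (19, 20)) = C(11, 5) · C(28, 14) = 462 · 40116600 = 18533869200. Avoidance count = 68923264410 − 18533869200 = 50389395210.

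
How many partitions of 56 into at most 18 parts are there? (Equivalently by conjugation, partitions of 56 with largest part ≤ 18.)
p(56, parts ≤ 18) = 408687

Use the recurrence p(n, m) = p(n, m−1) + p(n−m, m): either the largest part is < m (count p(n, m−1)) or the largest part is exactly m (remove one copy of m, count p(n−m, m)). With p(0, ·) = 1 this gives p(56, parts ≤ 18) = 408687. (By conjugating Young diagrams, this also counts partitions of 56 into at most 18 parts.)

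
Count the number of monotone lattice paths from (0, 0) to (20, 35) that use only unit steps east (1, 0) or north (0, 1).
Number of paths = 505037289962205

A monotone lattice path from (0, 0) to (20, 35) consists of 20 east steps and 35 north steps in some order, so it is determined by which 20 of the 55 steps are east. The count is C(55, 20) = 505037289962205.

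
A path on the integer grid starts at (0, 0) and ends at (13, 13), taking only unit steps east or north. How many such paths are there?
Number of paths = 10400600

A monotone lattice path from (0, 0) to (13, 13) consists of 13 east steps and 13 north steps in some order, so it is determined by which 13 of the 26 steps are east. The count is C(26, 13) = 10400600.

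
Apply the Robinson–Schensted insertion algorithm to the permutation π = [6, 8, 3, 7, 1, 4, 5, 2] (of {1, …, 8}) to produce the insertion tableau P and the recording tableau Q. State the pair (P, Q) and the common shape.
P = [1, 2, 5] / [3, 4] / [6, 7] / [8];  Q = [1, 2, 7] / [3, 4] / [5, 6] / [8];  common shape = (3, 2, 2, 1)

Row-insert the values π_1, π_2, … into P one at a time, bumping the leftmost entry strictly greater than the inserted value down to the next row. The recording tableau Q records, in position (i, j), the step at which that cell was added to P.
  Insert 6 (step 1): P = [6];  Q = [1]
  Insert 8 (step 2): P = [6, 8];  Q = [1, 2]
  Insert 3 (step 3): P = [3, 8] / [6];  Q = [1, 2] / [3]
  Insert 7 (step 4): P = [3, 7] / [6, 8];  Q = [1, 2] / [3, 4]
  Insert 1 (step 5): P = [1, 7] / [3, 8] / [6];  Q = [1, 2] / [3, 4] / [5]
  Insert 4 (step 6): P = [1, 4] / [3, 7] / [6, 8];  Q = [1, 2] / [3, 4] / [5, 6]
  Insert 5 (step 7): P = [1, 4, 5] / [3, 7] / [6, 8];  Q = [1, 2, 7] / [3, 4] / [5, 6]
  Insert 2 (step 8): P = [1, 2, 5] / [3, 4] / [6, 7] / [8];  Q = [1, 2, 7] / [3, 4] / [5, 6] / [8]
Final shape: (3, 2, 2, 1).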